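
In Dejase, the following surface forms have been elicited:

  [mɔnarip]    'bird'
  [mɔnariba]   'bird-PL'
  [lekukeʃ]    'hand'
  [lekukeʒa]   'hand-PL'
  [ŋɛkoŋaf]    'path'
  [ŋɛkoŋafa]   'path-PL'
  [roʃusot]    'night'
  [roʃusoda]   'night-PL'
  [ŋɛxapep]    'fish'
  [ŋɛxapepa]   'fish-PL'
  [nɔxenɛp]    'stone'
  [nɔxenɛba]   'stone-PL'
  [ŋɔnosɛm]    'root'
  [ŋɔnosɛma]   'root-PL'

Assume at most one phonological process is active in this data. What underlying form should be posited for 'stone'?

'stone' shows [p] ~ [b] at the end of the stem ([nɔxenɛp] vs [nɔxenɛba]).
The stem 'fish' ([ŋɛxapep], [ŋɛxapepa]) shows [p] unchanged in both environments, so [p] cannot be basic with [b] derived before the PL suffix.
So /b/ is underlying, and a rule of word-final obstruent devoicing — voiced obstruents become voiceless word-finally — gives [p].

/nɔxenɛb/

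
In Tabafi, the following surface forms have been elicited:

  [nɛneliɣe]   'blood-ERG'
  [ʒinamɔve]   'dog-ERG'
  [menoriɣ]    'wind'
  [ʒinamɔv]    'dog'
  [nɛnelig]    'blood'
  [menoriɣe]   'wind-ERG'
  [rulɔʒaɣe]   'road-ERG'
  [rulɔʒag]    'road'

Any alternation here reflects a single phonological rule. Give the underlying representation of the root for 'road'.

/rulɔʒag/

In [rulɔʒag] and [rulɔʒaɣe] the final segment of 'road' alternates: [g] ~ [ɣ].
Compare 'wind', with invariant [ɣ] in [menoriɣ] and [menoriɣe]: an analysis with underlying /ɣ/ and a rule producing [g] in isolation would wrongly predict alternation here too.
The underlying segment must be /g/; voiced stops become fricatives between vowels, yielding [ɣ] there.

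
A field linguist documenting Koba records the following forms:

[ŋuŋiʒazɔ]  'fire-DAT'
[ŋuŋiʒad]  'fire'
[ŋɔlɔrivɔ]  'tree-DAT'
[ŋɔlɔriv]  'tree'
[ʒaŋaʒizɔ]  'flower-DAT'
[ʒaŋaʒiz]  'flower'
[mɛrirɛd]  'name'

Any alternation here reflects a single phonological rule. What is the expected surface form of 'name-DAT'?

The stem for 'fire' ends in [z] in [ŋuŋiʒazɔ] but [d] in [ŋuŋiʒad].
But 'flower' keeps [z] in both environments ([ʒaŋaʒizɔ], [ʒaŋaʒiz]), so there is no rule changing /z/ to [d] in isolation.
The underlying segment must be /d/; voiced stops become fricatives between vowels, yielding [z] there.
The one attested form of 'name', [mɛrirɛd], shows underlying /mɛrirɛd/. Applying the same rule between vowels gives [mɛrirɛzɔ].

[mɛrirɛzɔ]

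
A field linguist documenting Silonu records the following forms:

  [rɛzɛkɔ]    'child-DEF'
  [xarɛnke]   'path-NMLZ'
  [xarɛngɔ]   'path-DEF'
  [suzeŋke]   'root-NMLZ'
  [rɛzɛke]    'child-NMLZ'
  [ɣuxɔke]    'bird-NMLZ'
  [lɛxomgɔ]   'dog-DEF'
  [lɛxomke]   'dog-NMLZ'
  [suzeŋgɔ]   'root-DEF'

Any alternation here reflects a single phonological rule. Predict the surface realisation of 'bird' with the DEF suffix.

[ɣuxɔkɔ]

The DEF suffix surfaces as [-gɔ] and [-kɔ], depending on the final segment of the stem.
The NMLZ suffix, which begins with [k], is invariant after every stem; so [k] is not altered by any rule here.
The DEF suffix is therefore /-gɔ/ underlyingly, with post-vocalic devoicing: voiced stops become voiceless after a vowel.
After 'bird', which ends in a vowel, the suffix surfaces as [-kɔ], giving [ɣuxɔkɔ].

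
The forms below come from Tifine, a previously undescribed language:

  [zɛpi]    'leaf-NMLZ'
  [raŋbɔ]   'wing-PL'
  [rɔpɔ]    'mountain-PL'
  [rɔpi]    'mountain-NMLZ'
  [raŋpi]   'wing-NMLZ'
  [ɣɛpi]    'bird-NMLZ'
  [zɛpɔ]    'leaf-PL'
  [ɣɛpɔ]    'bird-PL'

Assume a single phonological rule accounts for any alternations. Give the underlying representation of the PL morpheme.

The PL morpheme has two allomorphs, [-bɔ] and [-pɔ].
By contrast the NMLZ suffix keeps its initial [p] throughout — that segment must be underlying.
So the underlying form is /-bɔ/, and voiced stops become voiceless after a vowel.

/-bɔ/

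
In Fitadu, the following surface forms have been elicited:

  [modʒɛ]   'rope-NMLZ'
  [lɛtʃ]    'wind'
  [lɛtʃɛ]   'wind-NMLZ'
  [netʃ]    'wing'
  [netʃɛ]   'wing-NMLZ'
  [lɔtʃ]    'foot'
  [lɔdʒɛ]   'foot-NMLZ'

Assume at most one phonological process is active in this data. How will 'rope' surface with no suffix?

In [lɔtʃ] and [lɔdʒɛ] the final segment of 'foot' alternates: [tʃ] ~ [dʒ].
If /tʃ/ were underlying and a rule turned it into [dʒ] before the NMLZ suffix, 'wing' would also alternate; but it has [tʃ] in both [netʃ] and [netʃɛ].
The underlying segment must be /dʒ/; voiced obstruents become voiceless word-finally, yielding [tʃ] there.
From [modʒɛ] the stem 'rope' is /modʒ/; word-finally this yields [motʃ].

[motʃ]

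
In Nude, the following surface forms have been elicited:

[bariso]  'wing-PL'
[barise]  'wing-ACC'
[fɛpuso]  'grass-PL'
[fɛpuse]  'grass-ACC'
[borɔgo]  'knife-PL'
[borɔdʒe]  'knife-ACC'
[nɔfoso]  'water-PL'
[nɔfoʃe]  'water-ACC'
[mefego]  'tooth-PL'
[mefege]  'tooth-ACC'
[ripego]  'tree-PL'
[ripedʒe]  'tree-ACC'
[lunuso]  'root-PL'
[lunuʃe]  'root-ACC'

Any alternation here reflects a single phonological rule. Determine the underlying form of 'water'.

/nɔfoʃ/

In [nɔfoso] and [nɔfoʃe] the final segment of 'water' alternates: [s] ~ [ʃ].
The stem 'wing' ([bariso], [barise]) shows [s] unchanged in both environments, so [s] cannot be basic with [ʃ] derived before the ACC suffix.
Therefore /ʃ/ is basic and [s] is derived by depalatalization (palato-alveolar /dʒ/ and /ʃ/ become [g] and [s] when no front vowel follows).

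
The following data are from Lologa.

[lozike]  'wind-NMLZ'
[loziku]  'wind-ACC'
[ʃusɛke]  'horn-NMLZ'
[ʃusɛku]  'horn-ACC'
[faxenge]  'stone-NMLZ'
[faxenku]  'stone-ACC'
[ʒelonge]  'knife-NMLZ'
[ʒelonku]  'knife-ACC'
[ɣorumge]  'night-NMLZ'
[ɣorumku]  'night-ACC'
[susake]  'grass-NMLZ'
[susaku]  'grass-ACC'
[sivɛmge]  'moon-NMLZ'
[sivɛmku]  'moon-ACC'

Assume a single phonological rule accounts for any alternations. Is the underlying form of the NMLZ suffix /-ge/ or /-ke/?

The NMLZ suffix surfaces as [-ge] and [-ke], depending on the final segment of the stem.
The ACC suffix, which begins with [k], is invariant after every stem; so [k] is not altered by any rule here.
The NMLZ suffix is therefore /-ge/ underlyingly, with post-vocalic devoicing: voiced stops become voiceless after a vowel.

/-ge/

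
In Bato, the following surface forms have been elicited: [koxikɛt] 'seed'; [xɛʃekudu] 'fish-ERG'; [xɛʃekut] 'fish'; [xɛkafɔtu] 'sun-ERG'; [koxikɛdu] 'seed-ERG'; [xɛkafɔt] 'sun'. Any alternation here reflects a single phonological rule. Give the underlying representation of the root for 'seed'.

In [koxikɛt] and [koxikɛdu] the final segment of 'seed' alternates: [t] ~ [d].
But 'sun' keeps [t] in both environments ([xɛkafɔt], [xɛkafɔtu]), so there is no rule changing /t/ to [d] before the ERG suffix.
Therefore /d/ is basic and [t] is derived by word-final obstruent devoicing (voiced obstruents become voiceless word-finally).
The underlying form of 'seed' is therefore /koxikɛd/.

/koxikɛd/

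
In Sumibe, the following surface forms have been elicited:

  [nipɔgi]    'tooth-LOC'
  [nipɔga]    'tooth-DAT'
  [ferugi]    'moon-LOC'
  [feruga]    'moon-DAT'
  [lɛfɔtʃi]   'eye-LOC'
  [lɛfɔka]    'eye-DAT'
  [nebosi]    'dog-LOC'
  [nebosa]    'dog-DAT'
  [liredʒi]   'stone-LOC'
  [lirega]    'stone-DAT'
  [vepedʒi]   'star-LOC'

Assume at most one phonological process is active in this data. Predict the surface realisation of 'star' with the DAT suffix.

In [liredʒi] and [lirega] the final segment of 'stone' alternates: [dʒ] ~ [g].
But 'tooth' keeps [g] in both environments ([nipɔgi], [nipɔga]), so there is no rule changing /g/ to [dʒ] before the LOC suffix.
Therefore /dʒ/ is basic and [g] is derived by depalatalization (palato-alveolar /tʃ/ and /dʒ/ become [k] and [g] when no front vowel follows).
From [vepedʒi] the stem 'star' is /vepedʒ/; when no front vowel follows this yields [vepega].

[vepega]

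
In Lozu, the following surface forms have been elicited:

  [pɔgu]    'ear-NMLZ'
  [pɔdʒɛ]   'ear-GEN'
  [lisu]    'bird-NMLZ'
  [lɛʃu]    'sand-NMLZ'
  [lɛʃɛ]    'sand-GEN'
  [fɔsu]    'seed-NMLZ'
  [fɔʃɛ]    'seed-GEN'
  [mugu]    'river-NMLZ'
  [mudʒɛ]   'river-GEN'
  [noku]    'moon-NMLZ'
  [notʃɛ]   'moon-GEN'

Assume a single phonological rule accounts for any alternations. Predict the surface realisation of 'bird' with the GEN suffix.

[liʃɛ]

In [fɔsu] and [fɔʃɛ] the final segment of 'seed' alternates: [s] ~ [ʃ].
If /ʃ/ were underlying and a rule turned it into [s] before the NMLZ suffix, 'sand' would also alternate; but it has [ʃ] in both [lɛʃu] and [lɛʃɛ].
Therefore /s/ is basic and [ʃ] is derived by palatalization before a front vowel (/k/, /g/ and /s/ become palato-alveolar [tʃ], [dʒ] and [ʃ] before a front vowel).
From [lisu] the stem 'bird' is /lis/; before a front vowel this yields [liʃɛ].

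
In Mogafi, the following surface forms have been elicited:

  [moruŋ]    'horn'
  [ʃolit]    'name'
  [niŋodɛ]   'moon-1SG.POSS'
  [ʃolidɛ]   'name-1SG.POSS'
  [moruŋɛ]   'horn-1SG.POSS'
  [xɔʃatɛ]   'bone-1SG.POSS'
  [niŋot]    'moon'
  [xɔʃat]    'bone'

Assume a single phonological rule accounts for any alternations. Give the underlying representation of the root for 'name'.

/ʃolid/

In [ʃolidɛ] and [ʃolit] the final segment of 'name' alternates: [d] ~ [t].
But 'bone' keeps [t] in both environments ([xɔʃatɛ], [xɔʃat]), so there is no rule changing /t/ to [d] before the 1SG.POSS suffix.
Therefore /d/ is basic and [t] is derived by word-final obstruent devoicing (voiced obstruents become voiceless word-finally).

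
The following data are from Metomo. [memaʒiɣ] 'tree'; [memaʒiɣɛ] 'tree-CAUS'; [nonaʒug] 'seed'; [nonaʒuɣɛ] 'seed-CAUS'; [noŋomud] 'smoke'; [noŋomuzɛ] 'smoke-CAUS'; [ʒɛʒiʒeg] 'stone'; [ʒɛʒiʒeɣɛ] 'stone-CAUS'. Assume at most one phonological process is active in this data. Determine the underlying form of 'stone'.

In [ʒɛʒiʒeg] and [ʒɛʒiʒeɣɛ] the final segment of 'stone' alternates: [g] ~ [ɣ].
Compare 'tree', with invariant [ɣ] in [memaʒiɣ] and [memaʒiɣɛ]: an analysis with underlying /ɣ/ and a rule producing [g] in isolation would wrongly predict alternation here too.
The alternation reflects intervocalic spirantization: voiced stops become fricatives between vowels. /g/ is underlying.

/ʒɛʒiʒeg/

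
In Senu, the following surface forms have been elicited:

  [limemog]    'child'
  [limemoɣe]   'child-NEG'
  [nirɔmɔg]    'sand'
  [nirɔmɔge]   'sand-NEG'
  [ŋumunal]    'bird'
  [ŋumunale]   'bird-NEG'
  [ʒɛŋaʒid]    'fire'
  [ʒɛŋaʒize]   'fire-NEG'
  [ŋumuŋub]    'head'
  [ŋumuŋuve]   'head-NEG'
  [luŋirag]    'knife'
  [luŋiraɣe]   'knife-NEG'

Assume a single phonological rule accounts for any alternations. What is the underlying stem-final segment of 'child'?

'child' shows [g] ~ [ɣ] at the end of the stem ([limemog] vs [limemoɣe]).
Compare 'sand', with invariant [g] in [nirɔmɔg] and [nirɔmɔge]: an analysis with underlying /g/ and a rule producing [ɣ] before the NEG suffix would wrongly predict alternation here too.
So /ɣ/ is underlying, and a rule of word-final hardening — voiced fricatives become stops word-finally — gives [g].

/ɣ/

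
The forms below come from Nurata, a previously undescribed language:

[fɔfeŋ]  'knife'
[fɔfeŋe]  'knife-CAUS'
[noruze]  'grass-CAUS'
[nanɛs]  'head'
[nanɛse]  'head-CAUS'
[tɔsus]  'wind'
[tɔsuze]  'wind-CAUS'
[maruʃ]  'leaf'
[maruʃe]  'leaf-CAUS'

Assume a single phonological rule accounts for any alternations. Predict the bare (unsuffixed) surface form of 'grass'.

The stem for 'wind' ends in [s] in [tɔsus] but [z] in [tɔsuze].
If /s/ were underlying and a rule turned it into [z] before the CAUS suffix, 'head' would also alternate; but it has [s] in both [nanɛs] and [nanɛse].
Therefore /z/ is basic and [s] is derived by word-final obstruent devoicing (voiced obstruents become voiceless word-finally).
The one attested form of 'grass', [noruze], shows underlying /noruz/. Applying the same rule word-finally gives [norus].

[norus]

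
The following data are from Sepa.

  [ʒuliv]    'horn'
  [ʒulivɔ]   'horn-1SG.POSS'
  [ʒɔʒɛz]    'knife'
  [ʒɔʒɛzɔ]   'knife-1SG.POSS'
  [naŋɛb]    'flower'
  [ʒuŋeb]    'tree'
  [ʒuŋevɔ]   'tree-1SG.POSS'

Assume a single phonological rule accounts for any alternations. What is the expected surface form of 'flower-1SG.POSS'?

[naŋɛvɔ]

The root 'tree' surfaces as [ʒuŋeb] and [ʒuŋevɔ], with a stem-final [b] ~ [v] alternation.
If /v/ were underlying and a rule turned it into [b] in isolation, 'horn' would also alternate; but it has [v] in both [ʒuliv] and [ʒulivɔ].
Therefore /b/ is basic and [v] is derived by intervocalic spirantization (voiced stops become fricatives between vowels).
The one attested form of 'flower', [naŋɛb], shows underlying /naŋɛb/. Applying the same rule between vowels gives [naŋɛvɔ].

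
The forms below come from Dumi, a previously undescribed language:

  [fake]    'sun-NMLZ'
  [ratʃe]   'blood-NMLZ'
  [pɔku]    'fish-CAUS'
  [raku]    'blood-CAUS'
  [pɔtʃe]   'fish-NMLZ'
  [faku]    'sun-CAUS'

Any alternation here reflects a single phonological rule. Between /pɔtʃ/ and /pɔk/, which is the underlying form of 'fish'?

In [pɔku] and [pɔtʃe] the final segment of 'fish' alternates: [k] ~ [tʃ].
But 'sun' keeps [k] in both environments ([faku], [fake]), so there is no rule changing /k/ to [tʃ] before the NMLZ suffix.
So /tʃ/ is underlying, and a rule of depalatalization — palato-alveolar /tʃ/ becomes [k] when no front vowel follows — gives [k].

/pɔtʃ/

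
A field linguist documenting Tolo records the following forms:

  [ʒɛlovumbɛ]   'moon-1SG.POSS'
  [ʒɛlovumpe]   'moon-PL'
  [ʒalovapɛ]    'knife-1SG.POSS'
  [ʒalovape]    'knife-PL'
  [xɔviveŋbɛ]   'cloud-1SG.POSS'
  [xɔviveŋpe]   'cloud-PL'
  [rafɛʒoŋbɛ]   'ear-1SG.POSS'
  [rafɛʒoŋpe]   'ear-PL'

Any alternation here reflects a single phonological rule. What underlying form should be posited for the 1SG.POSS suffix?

/-bɛ/

The 1SG.POSS suffix surfaces as [-bɛ] and [-pɛ], depending on the final segment of the stem.
The PL suffix, which begins with [p], is invariant after every stem; so [p] is not altered by any rule here.
The 1SG.POSS suffix is therefore /-bɛ/ underlyingly, with post-vocalic devoicing: voiced stops become voiceless after a vowel.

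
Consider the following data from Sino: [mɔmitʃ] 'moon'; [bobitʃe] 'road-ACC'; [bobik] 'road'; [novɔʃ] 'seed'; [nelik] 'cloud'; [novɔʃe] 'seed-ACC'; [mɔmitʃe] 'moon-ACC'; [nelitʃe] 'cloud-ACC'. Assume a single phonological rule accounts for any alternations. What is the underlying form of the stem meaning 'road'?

/bobik/

The stem for 'road' ends in [tʃ] in [bobitʃe] but [k] in [bobik].
If /tʃ/ were underlying and a rule turned it into [k] in isolation, 'moon' would also alternate; but it has [tʃ] in both [mɔmitʃe] and [mɔmitʃ].
The underlying segment must be /k/; /k/ becomes palato-alveolar [tʃ] before a front vowel, yielding [tʃ] there.
The underlying form of 'road' is therefore /bobik/.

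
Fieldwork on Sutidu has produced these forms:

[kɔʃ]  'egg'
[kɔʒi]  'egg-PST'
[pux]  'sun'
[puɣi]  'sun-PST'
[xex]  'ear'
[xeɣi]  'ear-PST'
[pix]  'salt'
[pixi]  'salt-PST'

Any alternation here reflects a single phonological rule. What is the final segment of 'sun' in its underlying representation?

/ɣ/

In [pux] and [puɣi] the final segment of 'sun' alternates: [x] ~ [ɣ].
Compare 'salt', with invariant [x] in [pix] and [pixi]: an analysis with underlying /x/ and a rule producing [ɣ] before the PST suffix would wrongly predict alternation here too.
Therefore /ɣ/ is basic and [x] is derived by word-final obstruent devoicing (voiced obstruents become voiceless word-finally).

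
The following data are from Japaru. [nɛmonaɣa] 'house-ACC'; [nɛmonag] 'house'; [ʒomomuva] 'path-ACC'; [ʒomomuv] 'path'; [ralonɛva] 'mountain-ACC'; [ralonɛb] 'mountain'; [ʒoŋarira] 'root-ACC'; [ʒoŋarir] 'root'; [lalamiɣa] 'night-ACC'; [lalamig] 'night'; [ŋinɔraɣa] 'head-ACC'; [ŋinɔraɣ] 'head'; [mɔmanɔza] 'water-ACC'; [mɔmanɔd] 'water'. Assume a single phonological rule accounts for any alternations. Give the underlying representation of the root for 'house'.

/nɛmonag/

The root 'house' surfaces as [nɛmonaɣa] and [nɛmonag], with a stem-final [ɣ] ~ [g] alternation.
But 'head' keeps [ɣ] in both environments ([ŋinɔraɣa], [ŋinɔraɣ]), so there is no rule changing /ɣ/ to [g] in isolation.
The alternation reflects intervocalic spirantization: voiced stops become fricatives between vowels. /g/ is underlying.
Hence 'house' is /nɛmonag/ underlyingly.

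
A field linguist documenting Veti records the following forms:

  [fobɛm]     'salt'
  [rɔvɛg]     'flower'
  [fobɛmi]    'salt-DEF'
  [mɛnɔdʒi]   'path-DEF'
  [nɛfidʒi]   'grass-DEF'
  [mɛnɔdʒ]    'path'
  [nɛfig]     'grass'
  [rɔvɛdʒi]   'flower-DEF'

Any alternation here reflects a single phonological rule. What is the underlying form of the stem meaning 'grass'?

In [nɛfidʒi] and [nɛfig] the final segment of 'grass' alternates: [dʒ] ~ [g].
The stem 'path' ([mɛnɔdʒi], [mɛnɔdʒ]) shows [dʒ] unchanged in both environments, so [dʒ] cannot be basic with [g] derived in isolation.
The underlying segment must be /g/; /g/ becomes palato-alveolar [dʒ] before a front vowel, yielding [dʒ] there.
So 'grass' = /nɛfig/.

/nɛfig/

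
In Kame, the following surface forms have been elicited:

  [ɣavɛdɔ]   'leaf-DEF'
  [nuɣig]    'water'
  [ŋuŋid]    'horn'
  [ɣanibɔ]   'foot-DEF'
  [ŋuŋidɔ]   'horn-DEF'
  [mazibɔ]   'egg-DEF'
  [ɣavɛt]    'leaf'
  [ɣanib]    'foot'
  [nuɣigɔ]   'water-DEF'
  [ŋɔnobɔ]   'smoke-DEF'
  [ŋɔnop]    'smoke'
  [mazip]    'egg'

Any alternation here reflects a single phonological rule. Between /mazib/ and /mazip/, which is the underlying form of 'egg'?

The stem for 'egg' ends in [b] in [mazibɔ] but [p] in [mazip].
If /b/ were underlying and a rule turned it into [p] in isolation, 'foot' would also alternate; but it has [b] in both [ɣanibɔ] and [ɣanib].
Therefore /p/ is basic and [b] is derived by intervocalic voicing (voiceless stops become voiced between vowels).

/mazip/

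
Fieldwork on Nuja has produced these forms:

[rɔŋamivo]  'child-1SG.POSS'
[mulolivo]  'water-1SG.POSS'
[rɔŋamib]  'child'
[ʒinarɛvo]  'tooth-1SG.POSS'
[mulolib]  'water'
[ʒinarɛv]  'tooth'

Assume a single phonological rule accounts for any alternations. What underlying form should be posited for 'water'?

The stem for 'water' ends in [b] in [mulolib] but [v] in [mulolivo].
Compare 'tooth', with invariant [v] in [ʒinarɛv] and [ʒinarɛvo]: an analysis with underlying /v/ and a rule producing [b] in isolation would wrongly predict alternation here too.
Therefore /b/ is basic and [v] is derived by intervocalic spirantization (voiced stops become fricatives between vowels).
Hence 'water' is /mulolib/ underlyingly.

/mulolib/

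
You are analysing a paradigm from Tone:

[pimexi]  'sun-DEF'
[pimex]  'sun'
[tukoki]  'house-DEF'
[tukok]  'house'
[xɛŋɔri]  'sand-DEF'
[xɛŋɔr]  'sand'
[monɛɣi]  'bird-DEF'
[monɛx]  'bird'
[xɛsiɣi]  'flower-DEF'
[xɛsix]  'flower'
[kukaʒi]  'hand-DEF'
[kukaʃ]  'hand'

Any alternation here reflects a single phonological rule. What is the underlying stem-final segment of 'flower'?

/ɣ/

'flower' shows [ɣ] ~ [x] at the end of the stem ([xɛsiɣi] vs [xɛsix]).
If /x/ were underlying and a rule turned it into [ɣ] before the DEF suffix, 'sun' would also alternate; but it has [x] in both [pimexi] and [pimex].
The underlying segment must be /ɣ/; voiced obstruents become voiceless word-finally, yielding [x] there.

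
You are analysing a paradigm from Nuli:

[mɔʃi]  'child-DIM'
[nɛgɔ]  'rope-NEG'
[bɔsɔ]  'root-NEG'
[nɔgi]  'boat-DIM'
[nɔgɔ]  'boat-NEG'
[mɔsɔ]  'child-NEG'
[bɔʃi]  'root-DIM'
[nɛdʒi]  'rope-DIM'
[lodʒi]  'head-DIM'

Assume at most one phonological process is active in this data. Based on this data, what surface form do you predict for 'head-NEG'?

The root 'rope' surfaces as [nɛdʒi] and [nɛgɔ], with a stem-final [dʒ] ~ [g] alternation.
Compare 'boat', with invariant [g] in [nɔgi] and [nɔgɔ]: an analysis with underlying /g/ and a rule producing [dʒ] before the DIM suffix would wrongly predict alternation here too.
Therefore /dʒ/ is basic and [g] is derived by depalatalization (palato-alveolar /dʒ/ and /ʃ/ become [g] and [s] when no front vowel follows).
From [lodʒi] the stem 'head' is /lodʒ/; when no front vowel follows this yields [logɔ].

[logɔ]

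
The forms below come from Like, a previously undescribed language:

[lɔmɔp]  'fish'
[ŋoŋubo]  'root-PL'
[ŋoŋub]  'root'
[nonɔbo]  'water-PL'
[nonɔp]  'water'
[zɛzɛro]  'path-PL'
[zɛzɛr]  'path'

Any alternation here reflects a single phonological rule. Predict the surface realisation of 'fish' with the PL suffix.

[lɔmɔbo]

The root 'water' surfaces as [nonɔbo] and [nonɔp], with a stem-final [b] ~ [p] alternation.
If /b/ were underlying and a rule turned it into [p] in isolation, 'root' would also alternate; but it has [b] in both [ŋoŋubo] and [ŋoŋub].
Therefore /p/ is basic and [b] is derived by intervocalic voicing (voiceless stops become voiced between vowels).
From [lɔmɔp] the stem 'fish' is /lɔmɔp/; between vowels this yields [lɔmɔbo].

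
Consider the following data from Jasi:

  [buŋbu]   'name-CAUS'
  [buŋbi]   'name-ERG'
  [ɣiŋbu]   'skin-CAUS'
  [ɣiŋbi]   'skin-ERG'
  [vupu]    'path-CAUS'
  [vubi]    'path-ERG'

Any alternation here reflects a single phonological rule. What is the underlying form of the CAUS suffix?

/-pu/

The CAUS suffix surfaces as [-bu] and [-pu], depending on the final segment of the stem.
The ERG suffix, which begins with [b], is invariant after every stem; so [b] is not altered by any rule here.
So the underlying form is /-pu/, and voiceless stops become voiced after a nasal.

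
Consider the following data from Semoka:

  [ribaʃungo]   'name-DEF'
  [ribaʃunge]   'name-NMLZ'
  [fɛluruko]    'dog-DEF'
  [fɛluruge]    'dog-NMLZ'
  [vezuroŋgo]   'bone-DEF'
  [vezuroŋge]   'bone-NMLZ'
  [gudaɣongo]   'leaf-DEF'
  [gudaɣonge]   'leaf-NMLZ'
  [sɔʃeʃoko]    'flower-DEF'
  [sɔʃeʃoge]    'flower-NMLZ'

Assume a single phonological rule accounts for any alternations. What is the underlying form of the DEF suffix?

The DEF morpheme has two allomorphs, [-go] and [-ko].
By contrast the NMLZ suffix keeps its initial [g] throughout — that segment must be underlying.
The DEF suffix is therefore /-ko/ underlyingly, with post-nasal voicing: voiceless stops become voiced after a nasal.

/-ko/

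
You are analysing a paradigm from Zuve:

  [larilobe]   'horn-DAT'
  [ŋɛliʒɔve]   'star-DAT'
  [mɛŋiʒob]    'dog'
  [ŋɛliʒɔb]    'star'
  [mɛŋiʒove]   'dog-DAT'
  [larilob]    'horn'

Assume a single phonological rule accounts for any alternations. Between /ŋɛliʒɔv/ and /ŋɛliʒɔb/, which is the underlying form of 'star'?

/ŋɛliʒɔv/

In [ŋɛliʒɔb] and [ŋɛliʒɔve] the final segment of 'star' alternates: [b] ~ [v].
But 'horn' keeps [b] in both environments ([larilob], [larilobe]), so there is no rule changing /b/ to [v] before the DAT suffix.
The alternation reflects word-final hardening: voiced fricatives become stops word-finally. /v/ is underlying.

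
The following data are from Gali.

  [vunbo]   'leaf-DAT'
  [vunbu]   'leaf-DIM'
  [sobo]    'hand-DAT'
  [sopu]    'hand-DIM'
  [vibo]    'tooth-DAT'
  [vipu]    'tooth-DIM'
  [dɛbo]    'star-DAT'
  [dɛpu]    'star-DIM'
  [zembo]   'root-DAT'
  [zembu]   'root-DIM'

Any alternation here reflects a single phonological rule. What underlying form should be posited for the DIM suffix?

The DIM morpheme has two allomorphs, [-bu] and [-pu].
The DAT suffix, which begins with [b], is invariant after every stem; so [b] is not altered by any rule here.
The DIM suffix is therefore /-pu/ underlyingly, with post-nasal voicing: voiceless stops become voiced after a nasal.

/-pu/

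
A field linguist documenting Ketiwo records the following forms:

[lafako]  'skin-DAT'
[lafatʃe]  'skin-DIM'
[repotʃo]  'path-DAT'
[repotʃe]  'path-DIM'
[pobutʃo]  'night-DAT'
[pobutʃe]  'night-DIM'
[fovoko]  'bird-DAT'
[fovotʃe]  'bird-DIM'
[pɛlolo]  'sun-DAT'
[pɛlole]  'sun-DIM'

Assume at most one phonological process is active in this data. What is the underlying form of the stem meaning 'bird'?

/fovok/

The stem for 'bird' ends in [k] in [fovoko] but [tʃ] in [fovotʃe].
Compare 'path', with invariant [tʃ] in [repotʃo] and [repotʃe]: an analysis with underlying /tʃ/ and a rule producing [k] before the DAT suffix would wrongly predict alternation here too.
Therefore /k/ is basic and [tʃ] is derived by palatalization before a front vowel (/k/ becomes palato-alveolar [tʃ] before a front vowel).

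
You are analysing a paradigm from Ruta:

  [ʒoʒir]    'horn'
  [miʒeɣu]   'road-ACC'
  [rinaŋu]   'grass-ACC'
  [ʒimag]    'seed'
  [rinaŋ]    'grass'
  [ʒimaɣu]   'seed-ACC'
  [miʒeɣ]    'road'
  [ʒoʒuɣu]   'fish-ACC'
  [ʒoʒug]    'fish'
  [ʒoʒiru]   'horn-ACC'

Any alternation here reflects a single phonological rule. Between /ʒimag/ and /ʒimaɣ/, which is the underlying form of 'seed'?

'seed' shows [ɣ] ~ [g] at the end of the stem ([ʒimaɣu] vs [ʒimag]).
Compare 'road', with invariant [ɣ] in [miʒeɣu] and [miʒeɣ]: an analysis with underlying /ɣ/ and a rule producing [g] in isolation would wrongly predict alternation here too.
The underlying segment must be /g/; voiced stops become fricatives between vowels, yielding [ɣ] there.

/ʒimag/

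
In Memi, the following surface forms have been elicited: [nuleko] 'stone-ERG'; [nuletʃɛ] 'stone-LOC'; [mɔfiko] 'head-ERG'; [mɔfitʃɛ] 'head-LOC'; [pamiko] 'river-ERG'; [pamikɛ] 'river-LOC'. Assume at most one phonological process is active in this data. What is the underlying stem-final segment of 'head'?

/tʃ/

The stem for 'head' ends in [k] in [mɔfiko] but [tʃ] in [mɔfitʃɛ].
The stem 'river' ([pamiko], [pamikɛ]) shows [k] unchanged in both environments, so [k] cannot be basic with [tʃ] derived before the LOC suffix.
The underlying segment must be /tʃ/; palato-alveolar /tʃ/ becomes [k] when no front vowel follows, yielding [k] there.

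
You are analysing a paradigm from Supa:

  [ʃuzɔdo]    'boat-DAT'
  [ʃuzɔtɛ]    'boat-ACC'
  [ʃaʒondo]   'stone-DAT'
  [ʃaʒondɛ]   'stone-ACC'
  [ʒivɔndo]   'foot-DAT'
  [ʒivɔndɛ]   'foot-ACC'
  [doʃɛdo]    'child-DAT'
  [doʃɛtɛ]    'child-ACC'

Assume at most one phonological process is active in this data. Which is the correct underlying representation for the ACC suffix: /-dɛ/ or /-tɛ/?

The ACC suffix surfaces as [-dɛ] and [-tɛ], depending on the final segment of the stem.
By contrast the DAT suffix keeps its initial [d] throughout — that segment must be underlying.
So the underlying form is /-tɛ/, and voiceless stops become voiced after a nasal.

/-tɛ/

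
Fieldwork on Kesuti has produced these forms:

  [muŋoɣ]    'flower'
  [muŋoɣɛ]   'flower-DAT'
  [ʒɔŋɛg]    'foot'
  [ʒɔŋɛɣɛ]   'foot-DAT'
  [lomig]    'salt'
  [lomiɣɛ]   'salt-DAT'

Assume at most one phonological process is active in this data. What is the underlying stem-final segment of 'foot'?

In [ʒɔŋɛg] and [ʒɔŋɛɣɛ] the final segment of 'foot' alternates: [g] ~ [ɣ].
If /ɣ/ were underlying and a rule turned it into [g] in isolation, 'flower' would also alternate; but it has [ɣ] in both [muŋoɣ] and [muŋoɣɛ].
The underlying segment must be /g/; voiced stops become fricatives between vowels, yielding [ɣ] there.

/g/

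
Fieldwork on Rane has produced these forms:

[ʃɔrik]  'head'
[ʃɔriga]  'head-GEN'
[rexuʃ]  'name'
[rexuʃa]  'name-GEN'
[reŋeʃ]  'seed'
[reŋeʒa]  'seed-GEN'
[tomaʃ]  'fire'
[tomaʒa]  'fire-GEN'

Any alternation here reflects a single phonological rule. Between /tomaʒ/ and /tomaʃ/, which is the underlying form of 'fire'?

/tomaʒ/

'fire' shows [ʃ] ~ [ʒ] at the end of the stem ([tomaʃ] vs [tomaʒa]).
The stem 'name' ([rexuʃ], [rexuʃa]) shows [ʃ] unchanged in both environments, so [ʃ] cannot be basic with [ʒ] derived before the GEN suffix.
Therefore /ʒ/ is basic and [ʃ] is derived by word-final obstruent devoicing (voiced obstruents become voiceless word-finally).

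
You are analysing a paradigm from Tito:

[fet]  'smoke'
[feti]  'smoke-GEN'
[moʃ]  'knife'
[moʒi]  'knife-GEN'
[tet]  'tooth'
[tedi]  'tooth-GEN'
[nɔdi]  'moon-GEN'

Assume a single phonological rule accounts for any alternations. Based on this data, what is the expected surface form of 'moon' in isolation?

[nɔt]

The stem for 'tooth' ends in [t] in [tet] but [d] in [tedi].
The stem 'smoke' ([fet], [feti]) shows [t] unchanged in both environments, so [t] cannot be basic with [d] derived before the GEN suffix.
The underlying segment must be /d/; voiced obstruents become voiceless word-finally, yielding [t] there.
The one attested form of 'moon', [nɔdi], shows underlying /nɔd/. Applying the same rule word-finally gives [nɔt].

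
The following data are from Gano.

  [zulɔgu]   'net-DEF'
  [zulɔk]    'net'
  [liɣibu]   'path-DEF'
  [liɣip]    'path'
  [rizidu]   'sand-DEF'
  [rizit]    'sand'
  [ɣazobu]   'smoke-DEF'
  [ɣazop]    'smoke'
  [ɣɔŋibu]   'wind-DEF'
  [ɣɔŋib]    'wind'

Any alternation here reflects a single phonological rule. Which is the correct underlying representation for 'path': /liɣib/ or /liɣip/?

The root 'path' surfaces as [liɣibu] and [liɣip], with a stem-final [b] ~ [p] alternation.
But 'wind' keeps [b] in both environments ([ɣɔŋibu], [ɣɔŋib]), so there is no rule changing /b/ to [p] in isolation.
So /p/ is underlying, and a rule of intervocalic voicing — voiceless stops become voiced between vowels — gives [b].

/liɣip/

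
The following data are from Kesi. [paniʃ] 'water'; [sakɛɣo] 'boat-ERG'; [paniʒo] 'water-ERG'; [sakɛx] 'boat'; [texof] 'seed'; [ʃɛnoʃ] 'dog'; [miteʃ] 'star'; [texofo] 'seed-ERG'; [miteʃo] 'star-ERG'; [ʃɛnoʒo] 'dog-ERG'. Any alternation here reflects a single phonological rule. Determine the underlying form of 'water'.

/paniʒ/

'water' shows [ʃ] ~ [ʒ] at the end of the stem ([paniʃ] vs [paniʒo]).
Compare 'star', with invariant [ʃ] in [miteʃ] and [miteʃo]: an analysis with underlying /ʃ/ and a rule producing [ʒ] before the ERG suffix would wrongly predict alternation here too.
Therefore /ʒ/ is basic and [ʃ] is derived by word-final obstruent devoicing (voiced obstruents become voiceless word-finally).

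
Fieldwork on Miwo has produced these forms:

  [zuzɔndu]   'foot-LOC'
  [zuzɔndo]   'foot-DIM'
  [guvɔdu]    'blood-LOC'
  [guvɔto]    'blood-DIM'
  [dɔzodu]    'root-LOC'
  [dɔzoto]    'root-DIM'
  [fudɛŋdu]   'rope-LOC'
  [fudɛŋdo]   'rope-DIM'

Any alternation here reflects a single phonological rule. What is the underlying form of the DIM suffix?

/-to/

The DIM morpheme has two allomorphs, [-do] and [-to].
By contrast the LOC suffix keeps its initial [d] throughout — that segment must be underlying.
So the underlying form is /-to/, and voiceless stops become voiced after a nasal.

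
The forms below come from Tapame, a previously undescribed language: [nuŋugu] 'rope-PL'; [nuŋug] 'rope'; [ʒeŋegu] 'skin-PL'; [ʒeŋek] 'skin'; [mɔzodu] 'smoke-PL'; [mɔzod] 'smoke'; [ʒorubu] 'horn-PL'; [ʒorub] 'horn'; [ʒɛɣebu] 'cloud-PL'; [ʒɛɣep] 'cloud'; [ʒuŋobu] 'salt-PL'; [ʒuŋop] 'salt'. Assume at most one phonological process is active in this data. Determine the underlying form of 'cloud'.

/ʒɛɣep/

'cloud' shows [b] ~ [p] at the end of the stem ([ʒɛɣebu] vs [ʒɛɣep]).
The stem 'horn' ([ʒorubu], [ʒorub]) shows [b] unchanged in both environments, so [b] cannot be basic with [p] derived in isolation.
So /p/ is underlying, and a rule of intervocalic voicing — voiceless stops become voiced between vowels — gives [b].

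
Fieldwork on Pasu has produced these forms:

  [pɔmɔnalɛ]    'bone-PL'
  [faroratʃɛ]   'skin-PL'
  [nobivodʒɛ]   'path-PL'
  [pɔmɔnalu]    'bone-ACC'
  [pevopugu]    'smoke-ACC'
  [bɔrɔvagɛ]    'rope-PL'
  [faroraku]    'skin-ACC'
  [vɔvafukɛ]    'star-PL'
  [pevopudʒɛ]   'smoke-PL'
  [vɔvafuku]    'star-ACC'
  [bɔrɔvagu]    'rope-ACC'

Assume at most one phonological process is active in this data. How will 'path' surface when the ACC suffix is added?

The stem for 'smoke' ends in [dʒ] in [pevopudʒɛ] but [g] in [pevopugu].
The stem 'rope' ([bɔrɔvagɛ], [bɔrɔvagu]) shows [g] unchanged in both environments, so [g] cannot be basic with [dʒ] derived before the PL suffix.
The underlying segment must be /dʒ/; palato-alveolar /tʃ/ and /dʒ/ become [k] and [g] when no front vowel follows, yielding [g] there.
The one attested form of 'path', [nobivodʒɛ], shows underlying /nobivodʒ/. Applying the same rule when no front vowel follows gives [nobivogu].

[nobivogu]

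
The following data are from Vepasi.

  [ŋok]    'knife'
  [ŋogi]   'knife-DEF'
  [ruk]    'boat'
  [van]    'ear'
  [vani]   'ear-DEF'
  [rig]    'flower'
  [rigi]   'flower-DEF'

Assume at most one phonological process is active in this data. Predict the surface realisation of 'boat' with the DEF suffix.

In [ŋok] and [ŋogi] the final segment of 'knife' alternates: [k] ~ [g].
If /g/ were underlying and a rule turned it into [k] in isolation, 'flower' would also alternate; but it has [g] in both [rig] and [rigi].
Therefore /k/ is basic and [g] is derived by intervocalic voicing (voiceless stops become voiced between vowels).
From [ruk] the stem 'boat' is /ruk/; between vowels this yields [rugi].

[rugi]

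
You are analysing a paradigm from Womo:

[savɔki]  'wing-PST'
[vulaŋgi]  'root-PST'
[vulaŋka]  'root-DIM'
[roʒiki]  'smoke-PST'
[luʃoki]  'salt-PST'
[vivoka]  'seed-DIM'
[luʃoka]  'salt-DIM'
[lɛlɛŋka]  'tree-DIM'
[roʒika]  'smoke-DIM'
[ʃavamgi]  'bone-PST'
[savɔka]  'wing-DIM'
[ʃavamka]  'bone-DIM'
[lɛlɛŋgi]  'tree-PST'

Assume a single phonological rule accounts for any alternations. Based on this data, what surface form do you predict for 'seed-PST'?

[vivoki]

The PST suffix surfaces as [-gi] and [-ki], depending on the final segment of the stem.
By contrast the DIM suffix keeps its initial [k] throughout — that segment must be underlying.
The PST suffix is therefore /-gi/ underlyingly, with post-vocalic devoicing: voiced stops become voiceless after a vowel.
After 'seed', which ends in a vowel, the suffix surfaces as [-ki], giving [vivoki].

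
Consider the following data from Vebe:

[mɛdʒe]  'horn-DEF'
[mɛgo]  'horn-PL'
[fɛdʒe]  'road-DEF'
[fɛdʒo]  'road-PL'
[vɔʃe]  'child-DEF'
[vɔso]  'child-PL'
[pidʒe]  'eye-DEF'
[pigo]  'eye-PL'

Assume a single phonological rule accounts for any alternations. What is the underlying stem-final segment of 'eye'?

/g/

'eye' shows [dʒ] ~ [g] at the end of the stem ([pidʒe] vs [pigo]).
The stem 'road' ([fɛdʒe], [fɛdʒo]) shows [dʒ] unchanged in both environments, so [dʒ] cannot be basic with [g] derived before the PL suffix.
The underlying segment must be /g/; /g/ and /s/ become palato-alveolar [dʒ] and [ʃ] before a front vowel, yielding [dʒ] there.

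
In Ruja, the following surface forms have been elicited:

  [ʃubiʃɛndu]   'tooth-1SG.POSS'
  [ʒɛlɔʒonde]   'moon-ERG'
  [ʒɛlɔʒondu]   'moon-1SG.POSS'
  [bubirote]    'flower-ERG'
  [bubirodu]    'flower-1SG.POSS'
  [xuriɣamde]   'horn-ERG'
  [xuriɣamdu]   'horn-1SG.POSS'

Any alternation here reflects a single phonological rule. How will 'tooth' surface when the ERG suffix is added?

[ʃubiʃɛnde]

The ERG suffix surfaces as [-de] and [-te], depending on the final segment of the stem.
By contrast the 1SG.POSS suffix keeps its initial [d] throughout — that segment must be underlying.
The ERG suffix is therefore /-te/ underlyingly, with post-nasal voicing: voiceless stops become voiced after a nasal.
After 'tooth', which ends in a nasal, the suffix surfaces as [-de], giving [ʃubiʃɛnde].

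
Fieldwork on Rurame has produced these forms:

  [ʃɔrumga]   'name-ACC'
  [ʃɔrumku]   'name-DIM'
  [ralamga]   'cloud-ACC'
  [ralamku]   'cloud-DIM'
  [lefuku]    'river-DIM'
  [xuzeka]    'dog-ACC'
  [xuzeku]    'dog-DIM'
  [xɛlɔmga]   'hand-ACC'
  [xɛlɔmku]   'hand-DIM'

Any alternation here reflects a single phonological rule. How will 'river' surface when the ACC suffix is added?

[lefuka]

The ACC suffix surfaces as [-ga] and [-ka], depending on the final segment of the stem.
By contrast the DIM suffix keeps its initial [k] throughout — that segment must be underlying.
So the underlying form is /-ga/, and voiced stops become voiceless after a vowel.
After 'river', which ends in a vowel, the suffix surfaces as [-ka], giving [lefuka].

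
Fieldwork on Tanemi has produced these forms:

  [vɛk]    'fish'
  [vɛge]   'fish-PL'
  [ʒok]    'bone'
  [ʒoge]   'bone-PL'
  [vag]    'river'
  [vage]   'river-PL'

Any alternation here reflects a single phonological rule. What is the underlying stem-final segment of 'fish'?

In [vɛk] and [vɛge] the final segment of 'fish' alternates: [k] ~ [g].
Compare 'river', with invariant [g] in [vag] and [vage]: an analysis with underlying /g/ and a rule producing [k] in isolation would wrongly predict alternation here too.
Therefore /k/ is basic and [g] is derived by intervocalic voicing (voiceless stops become voiced between vowels).

/k/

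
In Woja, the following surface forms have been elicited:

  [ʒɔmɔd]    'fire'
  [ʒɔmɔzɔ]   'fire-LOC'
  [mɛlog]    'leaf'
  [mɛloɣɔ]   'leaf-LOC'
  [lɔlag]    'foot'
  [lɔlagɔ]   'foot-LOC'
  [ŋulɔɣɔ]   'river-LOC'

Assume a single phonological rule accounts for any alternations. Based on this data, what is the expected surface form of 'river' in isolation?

[ŋulɔg]

'leaf' shows [g] ~ [ɣ] at the end of the stem ([mɛlog] vs [mɛloɣɔ]).
Compare 'foot', with invariant [g] in [lɔlag] and [lɔlagɔ]: an analysis with underlying /g/ and a rule producing [ɣ] before the LOC suffix would wrongly predict alternation here too.
The alternation reflects word-final hardening: voiced fricatives become stops word-finally. /ɣ/ is underlying.
The one attested form of 'river', [ŋulɔɣɔ], shows underlying /ŋulɔɣ/. Applying the same rule word-finally gives [ŋulɔg].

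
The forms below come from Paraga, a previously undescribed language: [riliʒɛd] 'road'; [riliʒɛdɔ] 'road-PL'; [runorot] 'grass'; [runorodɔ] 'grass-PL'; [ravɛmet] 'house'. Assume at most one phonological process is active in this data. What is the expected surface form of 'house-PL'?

The stem for 'grass' ends in [t] in [runorot] but [d] in [runorodɔ].
If /d/ were underlying and a rule turned it into [t] in isolation, 'road' would also alternate; but it has [d] in both [riliʒɛd] and [riliʒɛdɔ].
Therefore /t/ is basic and [d] is derived by intervocalic voicing (voiceless stops become voiced between vowels).
From [ravɛmet] the stem 'house' is /ravɛmet/; between vowels this yields [ravɛmedɔ].

[ravɛmedɔ]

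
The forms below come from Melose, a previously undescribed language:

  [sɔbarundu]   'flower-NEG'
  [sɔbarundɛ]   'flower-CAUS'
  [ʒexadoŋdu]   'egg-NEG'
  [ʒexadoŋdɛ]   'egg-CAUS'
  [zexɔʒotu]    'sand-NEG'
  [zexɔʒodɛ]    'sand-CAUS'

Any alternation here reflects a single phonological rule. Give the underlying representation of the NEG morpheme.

The NEG suffix surfaces as [-du] and [-tu], depending on the final segment of the stem.
The CAUS suffix, which begins with [d], is invariant after every stem; so [d] is not altered by any rule here.
So the underlying form is /-tu/, and voiceless stops become voiced after a nasal.

/-tu/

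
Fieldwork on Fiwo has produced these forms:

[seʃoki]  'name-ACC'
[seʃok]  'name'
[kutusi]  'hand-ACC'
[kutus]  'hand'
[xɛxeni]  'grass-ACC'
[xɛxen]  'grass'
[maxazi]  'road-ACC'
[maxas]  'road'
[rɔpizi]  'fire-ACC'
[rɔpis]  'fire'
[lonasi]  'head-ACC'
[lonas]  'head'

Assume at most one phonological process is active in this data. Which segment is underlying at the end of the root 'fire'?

/z/

The root 'fire' surfaces as [rɔpizi] and [rɔpis], with a stem-final [z] ~ [s] alternation.
Compare 'hand', with invariant [s] in [kutusi] and [kutus]: an analysis with underlying /s/ and a rule producing [z] before the ACC suffix would wrongly predict alternation here too.
The alternation reflects word-final obstruent devoicing: voiced obstruents become voiceless word-finally. /z/ is underlying.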